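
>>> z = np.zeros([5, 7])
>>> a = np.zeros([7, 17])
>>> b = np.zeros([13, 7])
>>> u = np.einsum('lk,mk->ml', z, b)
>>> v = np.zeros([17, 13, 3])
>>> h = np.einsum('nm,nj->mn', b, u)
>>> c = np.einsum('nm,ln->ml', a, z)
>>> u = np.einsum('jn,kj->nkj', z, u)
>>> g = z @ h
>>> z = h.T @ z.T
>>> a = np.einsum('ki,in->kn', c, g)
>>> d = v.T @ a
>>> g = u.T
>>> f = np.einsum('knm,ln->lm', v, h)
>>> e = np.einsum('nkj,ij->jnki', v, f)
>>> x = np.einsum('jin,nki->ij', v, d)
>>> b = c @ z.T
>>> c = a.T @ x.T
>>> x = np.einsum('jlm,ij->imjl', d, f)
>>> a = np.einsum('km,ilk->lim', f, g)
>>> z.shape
(13, 5)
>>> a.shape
(13, 5, 3)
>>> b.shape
(17, 13)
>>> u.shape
(7, 13, 5)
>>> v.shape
(17, 13, 3)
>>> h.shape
(7, 13)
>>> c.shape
(13, 13)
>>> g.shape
(5, 13, 7)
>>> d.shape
(3, 13, 13)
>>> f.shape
(7, 3)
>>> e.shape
(3, 17, 13, 7)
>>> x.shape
(7, 13, 3, 13)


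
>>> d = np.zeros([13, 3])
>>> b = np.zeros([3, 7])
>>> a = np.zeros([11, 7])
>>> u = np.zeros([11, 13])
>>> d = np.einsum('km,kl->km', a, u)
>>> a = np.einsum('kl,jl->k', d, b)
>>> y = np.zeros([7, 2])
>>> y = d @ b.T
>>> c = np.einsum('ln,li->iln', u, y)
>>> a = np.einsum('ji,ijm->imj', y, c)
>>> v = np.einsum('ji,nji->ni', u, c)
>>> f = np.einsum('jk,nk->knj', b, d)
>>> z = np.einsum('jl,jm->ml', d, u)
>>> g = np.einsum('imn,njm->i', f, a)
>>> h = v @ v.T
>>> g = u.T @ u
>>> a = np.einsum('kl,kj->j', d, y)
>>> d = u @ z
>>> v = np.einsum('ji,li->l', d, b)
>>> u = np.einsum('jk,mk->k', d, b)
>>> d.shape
(11, 7)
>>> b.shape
(3, 7)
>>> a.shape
(3,)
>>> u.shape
(7,)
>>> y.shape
(11, 3)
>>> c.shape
(3, 11, 13)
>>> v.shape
(3,)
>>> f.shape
(7, 11, 3)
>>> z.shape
(13, 7)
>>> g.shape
(13, 13)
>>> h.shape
(3, 3)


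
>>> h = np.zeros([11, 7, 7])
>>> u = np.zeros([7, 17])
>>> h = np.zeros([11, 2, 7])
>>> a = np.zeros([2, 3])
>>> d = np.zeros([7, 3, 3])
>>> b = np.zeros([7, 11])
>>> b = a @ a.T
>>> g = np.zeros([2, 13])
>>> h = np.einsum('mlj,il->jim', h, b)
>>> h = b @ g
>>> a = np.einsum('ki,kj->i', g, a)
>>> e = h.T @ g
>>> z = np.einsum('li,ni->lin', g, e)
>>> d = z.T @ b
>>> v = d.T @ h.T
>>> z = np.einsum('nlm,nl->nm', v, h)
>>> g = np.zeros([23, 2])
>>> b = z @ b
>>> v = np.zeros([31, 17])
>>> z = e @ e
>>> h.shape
(2, 13)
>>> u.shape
(7, 17)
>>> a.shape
(13,)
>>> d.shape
(13, 13, 2)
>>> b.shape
(2, 2)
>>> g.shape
(23, 2)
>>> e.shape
(13, 13)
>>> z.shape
(13, 13)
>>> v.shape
(31, 17)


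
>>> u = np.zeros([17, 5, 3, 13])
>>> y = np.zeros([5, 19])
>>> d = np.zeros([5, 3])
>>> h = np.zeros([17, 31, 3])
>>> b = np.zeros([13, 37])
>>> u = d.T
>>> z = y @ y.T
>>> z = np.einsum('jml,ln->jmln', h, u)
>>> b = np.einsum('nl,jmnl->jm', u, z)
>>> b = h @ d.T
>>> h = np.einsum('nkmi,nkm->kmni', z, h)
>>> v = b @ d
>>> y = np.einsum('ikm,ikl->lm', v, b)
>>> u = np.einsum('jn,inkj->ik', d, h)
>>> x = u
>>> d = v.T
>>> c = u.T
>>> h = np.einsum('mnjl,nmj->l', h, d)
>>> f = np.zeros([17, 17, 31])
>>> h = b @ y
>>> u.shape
(31, 17)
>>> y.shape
(5, 3)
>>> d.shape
(3, 31, 17)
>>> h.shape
(17, 31, 3)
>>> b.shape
(17, 31, 5)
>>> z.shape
(17, 31, 3, 5)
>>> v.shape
(17, 31, 3)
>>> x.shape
(31, 17)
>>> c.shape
(17, 31)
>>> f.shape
(17, 17, 31)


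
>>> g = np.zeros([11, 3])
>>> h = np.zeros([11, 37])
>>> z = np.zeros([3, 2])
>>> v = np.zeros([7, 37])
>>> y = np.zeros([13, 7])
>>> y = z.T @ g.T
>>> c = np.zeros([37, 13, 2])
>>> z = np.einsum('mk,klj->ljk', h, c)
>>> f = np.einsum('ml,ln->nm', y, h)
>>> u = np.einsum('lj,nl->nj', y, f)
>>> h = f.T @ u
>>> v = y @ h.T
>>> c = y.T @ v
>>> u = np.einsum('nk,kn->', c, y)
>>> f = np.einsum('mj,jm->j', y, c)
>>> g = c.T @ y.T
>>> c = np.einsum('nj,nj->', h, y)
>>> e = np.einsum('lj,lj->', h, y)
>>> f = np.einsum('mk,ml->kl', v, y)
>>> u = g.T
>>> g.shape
(2, 2)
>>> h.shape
(2, 11)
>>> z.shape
(13, 2, 37)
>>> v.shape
(2, 2)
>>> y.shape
(2, 11)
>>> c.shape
()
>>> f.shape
(2, 11)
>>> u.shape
(2, 2)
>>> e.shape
()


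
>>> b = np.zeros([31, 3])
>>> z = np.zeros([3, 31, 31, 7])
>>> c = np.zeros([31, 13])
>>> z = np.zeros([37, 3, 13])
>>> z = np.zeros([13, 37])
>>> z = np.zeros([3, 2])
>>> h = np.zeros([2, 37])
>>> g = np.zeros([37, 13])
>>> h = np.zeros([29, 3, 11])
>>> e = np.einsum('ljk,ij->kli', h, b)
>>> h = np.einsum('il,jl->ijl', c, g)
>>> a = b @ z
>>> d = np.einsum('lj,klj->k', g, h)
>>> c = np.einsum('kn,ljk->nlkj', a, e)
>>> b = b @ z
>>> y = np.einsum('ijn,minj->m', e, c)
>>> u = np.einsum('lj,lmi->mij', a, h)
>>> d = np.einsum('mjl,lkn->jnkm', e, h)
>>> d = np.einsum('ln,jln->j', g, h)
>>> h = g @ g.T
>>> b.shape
(31, 2)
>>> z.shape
(3, 2)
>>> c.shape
(2, 11, 31, 29)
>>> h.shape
(37, 37)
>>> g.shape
(37, 13)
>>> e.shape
(11, 29, 31)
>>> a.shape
(31, 2)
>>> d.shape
(31,)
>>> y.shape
(2,)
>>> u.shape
(37, 13, 2)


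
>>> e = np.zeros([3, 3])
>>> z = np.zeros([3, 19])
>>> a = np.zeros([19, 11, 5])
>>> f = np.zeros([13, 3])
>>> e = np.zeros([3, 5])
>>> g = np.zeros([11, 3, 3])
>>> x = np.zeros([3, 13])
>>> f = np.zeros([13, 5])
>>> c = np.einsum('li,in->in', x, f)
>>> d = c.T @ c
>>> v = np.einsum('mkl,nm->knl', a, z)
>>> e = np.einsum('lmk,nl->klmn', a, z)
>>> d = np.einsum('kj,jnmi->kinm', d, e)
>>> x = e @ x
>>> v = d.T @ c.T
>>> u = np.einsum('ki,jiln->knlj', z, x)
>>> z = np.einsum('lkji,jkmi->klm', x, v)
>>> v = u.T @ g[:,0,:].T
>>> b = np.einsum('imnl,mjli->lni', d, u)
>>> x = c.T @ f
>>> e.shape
(5, 19, 11, 3)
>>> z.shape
(19, 5, 3)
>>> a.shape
(19, 11, 5)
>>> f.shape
(13, 5)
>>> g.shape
(11, 3, 3)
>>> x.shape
(5, 5)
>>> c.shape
(13, 5)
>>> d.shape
(5, 3, 19, 11)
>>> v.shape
(5, 11, 13, 11)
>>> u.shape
(3, 13, 11, 5)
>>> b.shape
(11, 19, 5)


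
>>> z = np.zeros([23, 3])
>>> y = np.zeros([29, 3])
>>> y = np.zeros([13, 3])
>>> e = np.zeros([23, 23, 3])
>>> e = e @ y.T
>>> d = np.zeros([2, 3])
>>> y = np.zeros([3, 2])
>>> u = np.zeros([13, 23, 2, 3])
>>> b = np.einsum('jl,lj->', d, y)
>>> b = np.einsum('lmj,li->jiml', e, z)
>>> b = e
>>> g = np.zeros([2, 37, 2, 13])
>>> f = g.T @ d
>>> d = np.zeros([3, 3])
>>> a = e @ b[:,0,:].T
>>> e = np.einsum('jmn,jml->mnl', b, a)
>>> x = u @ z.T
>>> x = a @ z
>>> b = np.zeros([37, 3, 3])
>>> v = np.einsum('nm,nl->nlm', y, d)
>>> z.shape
(23, 3)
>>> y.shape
(3, 2)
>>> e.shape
(23, 13, 23)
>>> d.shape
(3, 3)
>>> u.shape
(13, 23, 2, 3)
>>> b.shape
(37, 3, 3)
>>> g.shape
(2, 37, 2, 13)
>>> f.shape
(13, 2, 37, 3)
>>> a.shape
(23, 23, 23)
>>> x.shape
(23, 23, 3)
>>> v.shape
(3, 3, 2)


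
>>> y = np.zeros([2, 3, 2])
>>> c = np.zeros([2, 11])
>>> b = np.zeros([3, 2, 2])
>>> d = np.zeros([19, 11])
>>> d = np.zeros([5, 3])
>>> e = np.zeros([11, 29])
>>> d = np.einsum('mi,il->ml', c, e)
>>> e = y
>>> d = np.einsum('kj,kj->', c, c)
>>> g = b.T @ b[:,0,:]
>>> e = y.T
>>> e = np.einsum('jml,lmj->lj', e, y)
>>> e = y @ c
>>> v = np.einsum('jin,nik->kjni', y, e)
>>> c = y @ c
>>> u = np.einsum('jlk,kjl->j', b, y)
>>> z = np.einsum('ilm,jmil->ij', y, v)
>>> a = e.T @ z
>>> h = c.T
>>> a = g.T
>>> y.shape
(2, 3, 2)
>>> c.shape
(2, 3, 11)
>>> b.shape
(3, 2, 2)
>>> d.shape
()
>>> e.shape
(2, 3, 11)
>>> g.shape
(2, 2, 2)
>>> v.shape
(11, 2, 2, 3)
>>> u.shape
(3,)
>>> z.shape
(2, 11)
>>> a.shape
(2, 2, 2)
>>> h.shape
(11, 3, 2)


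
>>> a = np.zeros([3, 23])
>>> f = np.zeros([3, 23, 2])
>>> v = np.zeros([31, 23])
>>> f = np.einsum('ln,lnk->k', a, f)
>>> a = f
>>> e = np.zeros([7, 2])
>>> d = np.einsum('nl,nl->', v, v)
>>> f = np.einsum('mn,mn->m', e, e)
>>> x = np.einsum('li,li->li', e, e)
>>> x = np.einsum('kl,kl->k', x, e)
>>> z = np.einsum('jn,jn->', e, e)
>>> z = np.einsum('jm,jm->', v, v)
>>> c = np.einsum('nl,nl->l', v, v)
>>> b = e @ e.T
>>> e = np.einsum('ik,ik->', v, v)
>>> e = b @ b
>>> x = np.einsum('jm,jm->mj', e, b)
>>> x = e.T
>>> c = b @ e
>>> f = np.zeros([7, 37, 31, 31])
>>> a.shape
(2,)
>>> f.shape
(7, 37, 31, 31)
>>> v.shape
(31, 23)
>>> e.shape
(7, 7)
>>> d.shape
()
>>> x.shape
(7, 7)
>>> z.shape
()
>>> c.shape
(7, 7)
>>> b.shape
(7, 7)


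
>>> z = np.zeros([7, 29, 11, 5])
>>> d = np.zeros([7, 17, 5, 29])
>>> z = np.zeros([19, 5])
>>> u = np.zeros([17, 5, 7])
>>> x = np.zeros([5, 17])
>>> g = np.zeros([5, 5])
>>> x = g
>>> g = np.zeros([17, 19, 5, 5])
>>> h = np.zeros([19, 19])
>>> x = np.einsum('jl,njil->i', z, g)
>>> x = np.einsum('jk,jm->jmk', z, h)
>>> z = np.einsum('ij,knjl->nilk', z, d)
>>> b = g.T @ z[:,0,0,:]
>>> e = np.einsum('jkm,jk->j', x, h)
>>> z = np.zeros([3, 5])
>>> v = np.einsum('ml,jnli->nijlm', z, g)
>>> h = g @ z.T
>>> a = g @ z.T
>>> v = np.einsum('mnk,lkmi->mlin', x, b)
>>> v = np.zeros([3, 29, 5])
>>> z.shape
(3, 5)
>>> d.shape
(7, 17, 5, 29)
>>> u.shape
(17, 5, 7)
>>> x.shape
(19, 19, 5)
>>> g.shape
(17, 19, 5, 5)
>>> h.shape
(17, 19, 5, 3)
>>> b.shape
(5, 5, 19, 7)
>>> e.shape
(19,)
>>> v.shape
(3, 29, 5)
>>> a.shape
(17, 19, 5, 3)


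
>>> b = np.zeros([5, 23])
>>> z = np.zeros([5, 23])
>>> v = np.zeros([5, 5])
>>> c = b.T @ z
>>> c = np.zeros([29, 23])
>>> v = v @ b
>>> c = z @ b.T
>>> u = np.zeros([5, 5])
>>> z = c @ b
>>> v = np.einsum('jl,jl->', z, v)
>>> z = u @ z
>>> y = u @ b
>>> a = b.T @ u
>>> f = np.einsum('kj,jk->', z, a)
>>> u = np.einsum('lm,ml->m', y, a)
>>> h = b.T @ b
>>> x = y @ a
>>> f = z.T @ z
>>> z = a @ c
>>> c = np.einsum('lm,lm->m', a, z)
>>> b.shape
(5, 23)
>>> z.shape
(23, 5)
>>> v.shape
()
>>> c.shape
(5,)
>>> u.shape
(23,)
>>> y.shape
(5, 23)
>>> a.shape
(23, 5)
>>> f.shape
(23, 23)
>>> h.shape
(23, 23)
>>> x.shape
(5, 5)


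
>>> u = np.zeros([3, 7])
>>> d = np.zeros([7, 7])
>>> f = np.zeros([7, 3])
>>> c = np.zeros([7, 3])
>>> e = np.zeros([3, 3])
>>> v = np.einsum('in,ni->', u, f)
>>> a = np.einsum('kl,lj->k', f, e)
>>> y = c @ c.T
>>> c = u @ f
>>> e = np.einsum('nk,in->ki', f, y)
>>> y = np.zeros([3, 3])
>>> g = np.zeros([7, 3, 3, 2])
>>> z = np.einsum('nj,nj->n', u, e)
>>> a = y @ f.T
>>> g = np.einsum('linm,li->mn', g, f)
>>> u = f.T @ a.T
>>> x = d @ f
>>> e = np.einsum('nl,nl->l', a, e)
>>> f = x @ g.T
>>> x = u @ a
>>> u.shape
(3, 3)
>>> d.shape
(7, 7)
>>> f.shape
(7, 2)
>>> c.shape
(3, 3)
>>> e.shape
(7,)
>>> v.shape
()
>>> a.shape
(3, 7)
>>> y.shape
(3, 3)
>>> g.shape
(2, 3)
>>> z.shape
(3,)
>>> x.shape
(3, 7)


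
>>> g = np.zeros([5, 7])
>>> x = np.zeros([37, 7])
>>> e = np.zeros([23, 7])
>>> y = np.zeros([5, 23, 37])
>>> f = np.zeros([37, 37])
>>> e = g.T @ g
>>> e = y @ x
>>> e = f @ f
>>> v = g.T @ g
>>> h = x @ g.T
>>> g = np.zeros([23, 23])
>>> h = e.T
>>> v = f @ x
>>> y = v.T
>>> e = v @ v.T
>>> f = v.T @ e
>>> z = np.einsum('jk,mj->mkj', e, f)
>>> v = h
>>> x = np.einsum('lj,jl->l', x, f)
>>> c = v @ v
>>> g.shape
(23, 23)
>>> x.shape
(37,)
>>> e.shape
(37, 37)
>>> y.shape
(7, 37)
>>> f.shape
(7, 37)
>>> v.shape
(37, 37)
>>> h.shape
(37, 37)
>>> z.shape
(7, 37, 37)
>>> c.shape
(37, 37)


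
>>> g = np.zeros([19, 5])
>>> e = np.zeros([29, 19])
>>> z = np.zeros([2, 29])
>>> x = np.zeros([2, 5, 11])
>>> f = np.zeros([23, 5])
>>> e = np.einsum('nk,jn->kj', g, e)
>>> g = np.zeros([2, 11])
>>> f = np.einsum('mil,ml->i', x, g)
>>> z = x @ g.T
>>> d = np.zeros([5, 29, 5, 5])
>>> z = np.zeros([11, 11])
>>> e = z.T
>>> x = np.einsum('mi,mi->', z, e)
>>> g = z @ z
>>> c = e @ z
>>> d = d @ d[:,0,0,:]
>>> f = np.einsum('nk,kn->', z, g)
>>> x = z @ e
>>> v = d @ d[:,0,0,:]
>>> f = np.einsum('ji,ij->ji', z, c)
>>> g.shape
(11, 11)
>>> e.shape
(11, 11)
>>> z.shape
(11, 11)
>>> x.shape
(11, 11)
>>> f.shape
(11, 11)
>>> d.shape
(5, 29, 5, 5)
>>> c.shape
(11, 11)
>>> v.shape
(5, 29, 5, 5)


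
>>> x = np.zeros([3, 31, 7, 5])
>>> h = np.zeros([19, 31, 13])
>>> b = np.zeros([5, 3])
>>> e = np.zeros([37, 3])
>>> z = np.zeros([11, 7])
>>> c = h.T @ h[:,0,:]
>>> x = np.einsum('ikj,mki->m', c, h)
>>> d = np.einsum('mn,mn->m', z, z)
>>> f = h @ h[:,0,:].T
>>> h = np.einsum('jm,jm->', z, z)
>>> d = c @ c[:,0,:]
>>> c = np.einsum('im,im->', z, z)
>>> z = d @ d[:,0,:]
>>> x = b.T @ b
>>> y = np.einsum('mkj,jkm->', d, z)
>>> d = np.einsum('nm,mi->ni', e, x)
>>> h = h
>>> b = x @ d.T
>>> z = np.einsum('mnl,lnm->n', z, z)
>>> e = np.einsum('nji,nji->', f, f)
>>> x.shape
(3, 3)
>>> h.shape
()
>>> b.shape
(3, 37)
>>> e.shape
()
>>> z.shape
(31,)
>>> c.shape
()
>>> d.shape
(37, 3)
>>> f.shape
(19, 31, 19)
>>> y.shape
()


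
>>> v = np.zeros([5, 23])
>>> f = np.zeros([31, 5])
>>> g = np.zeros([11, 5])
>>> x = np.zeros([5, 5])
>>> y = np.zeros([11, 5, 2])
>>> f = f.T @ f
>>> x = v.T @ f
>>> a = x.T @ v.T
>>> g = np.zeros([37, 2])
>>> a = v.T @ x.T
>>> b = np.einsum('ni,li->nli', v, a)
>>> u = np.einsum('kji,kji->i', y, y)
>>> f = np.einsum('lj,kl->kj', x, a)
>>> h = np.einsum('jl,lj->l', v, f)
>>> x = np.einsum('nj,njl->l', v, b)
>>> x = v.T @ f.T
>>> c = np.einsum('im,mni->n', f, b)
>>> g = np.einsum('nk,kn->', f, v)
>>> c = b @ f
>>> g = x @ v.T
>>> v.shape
(5, 23)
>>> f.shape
(23, 5)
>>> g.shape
(23, 5)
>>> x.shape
(23, 23)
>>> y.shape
(11, 5, 2)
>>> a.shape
(23, 23)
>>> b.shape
(5, 23, 23)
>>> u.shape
(2,)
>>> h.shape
(23,)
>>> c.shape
(5, 23, 5)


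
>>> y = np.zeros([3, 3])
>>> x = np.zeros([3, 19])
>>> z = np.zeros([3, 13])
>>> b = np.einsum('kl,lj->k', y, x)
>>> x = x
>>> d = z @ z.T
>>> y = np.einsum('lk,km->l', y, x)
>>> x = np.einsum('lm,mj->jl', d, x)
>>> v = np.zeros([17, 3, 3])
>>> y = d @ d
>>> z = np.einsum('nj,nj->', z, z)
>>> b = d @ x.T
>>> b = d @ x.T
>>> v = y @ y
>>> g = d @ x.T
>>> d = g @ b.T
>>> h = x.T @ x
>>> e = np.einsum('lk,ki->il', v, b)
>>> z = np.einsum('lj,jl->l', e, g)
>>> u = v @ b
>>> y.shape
(3, 3)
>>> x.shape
(19, 3)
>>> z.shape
(19,)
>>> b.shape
(3, 19)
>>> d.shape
(3, 3)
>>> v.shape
(3, 3)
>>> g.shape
(3, 19)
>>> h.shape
(3, 3)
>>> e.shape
(19, 3)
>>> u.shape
(3, 19)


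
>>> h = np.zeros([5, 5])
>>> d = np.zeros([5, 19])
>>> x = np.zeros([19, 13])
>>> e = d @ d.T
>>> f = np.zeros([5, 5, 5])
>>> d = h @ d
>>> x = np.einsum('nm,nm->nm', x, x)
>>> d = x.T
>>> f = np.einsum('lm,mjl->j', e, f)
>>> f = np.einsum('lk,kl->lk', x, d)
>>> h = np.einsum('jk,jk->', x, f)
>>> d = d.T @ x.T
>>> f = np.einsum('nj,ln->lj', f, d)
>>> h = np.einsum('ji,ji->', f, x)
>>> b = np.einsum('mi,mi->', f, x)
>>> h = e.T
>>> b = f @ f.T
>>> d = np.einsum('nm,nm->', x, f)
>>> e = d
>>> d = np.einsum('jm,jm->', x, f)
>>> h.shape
(5, 5)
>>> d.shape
()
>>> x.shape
(19, 13)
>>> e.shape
()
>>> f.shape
(19, 13)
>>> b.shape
(19, 19)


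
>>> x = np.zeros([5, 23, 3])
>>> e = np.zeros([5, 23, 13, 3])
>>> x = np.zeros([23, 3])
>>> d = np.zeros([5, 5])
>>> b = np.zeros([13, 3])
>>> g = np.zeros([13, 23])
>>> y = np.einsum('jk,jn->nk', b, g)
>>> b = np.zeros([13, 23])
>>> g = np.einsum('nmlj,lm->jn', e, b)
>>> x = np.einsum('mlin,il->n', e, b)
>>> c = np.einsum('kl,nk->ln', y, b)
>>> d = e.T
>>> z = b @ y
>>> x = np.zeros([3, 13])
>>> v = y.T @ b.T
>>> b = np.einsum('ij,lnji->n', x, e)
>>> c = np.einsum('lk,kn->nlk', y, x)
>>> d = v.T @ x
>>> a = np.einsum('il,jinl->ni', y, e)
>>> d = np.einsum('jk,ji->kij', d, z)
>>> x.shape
(3, 13)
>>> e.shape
(5, 23, 13, 3)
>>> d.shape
(13, 3, 13)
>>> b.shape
(23,)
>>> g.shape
(3, 5)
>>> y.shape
(23, 3)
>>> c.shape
(13, 23, 3)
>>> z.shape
(13, 3)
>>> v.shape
(3, 13)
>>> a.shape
(13, 23)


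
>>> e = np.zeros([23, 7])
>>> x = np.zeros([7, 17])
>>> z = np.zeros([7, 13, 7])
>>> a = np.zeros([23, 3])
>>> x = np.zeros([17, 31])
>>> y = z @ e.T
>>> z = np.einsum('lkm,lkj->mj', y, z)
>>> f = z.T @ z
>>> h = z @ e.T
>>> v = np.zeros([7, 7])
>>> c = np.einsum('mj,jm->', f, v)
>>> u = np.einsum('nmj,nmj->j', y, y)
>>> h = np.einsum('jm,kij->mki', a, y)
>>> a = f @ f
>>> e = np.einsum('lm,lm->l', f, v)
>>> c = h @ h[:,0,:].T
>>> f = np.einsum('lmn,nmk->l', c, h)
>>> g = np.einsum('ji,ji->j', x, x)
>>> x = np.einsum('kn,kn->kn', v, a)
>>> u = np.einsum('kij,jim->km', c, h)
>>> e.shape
(7,)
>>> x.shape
(7, 7)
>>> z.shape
(23, 7)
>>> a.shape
(7, 7)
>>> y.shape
(7, 13, 23)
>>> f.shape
(3,)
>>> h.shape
(3, 7, 13)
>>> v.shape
(7, 7)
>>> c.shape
(3, 7, 3)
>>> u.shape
(3, 13)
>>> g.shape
(17,)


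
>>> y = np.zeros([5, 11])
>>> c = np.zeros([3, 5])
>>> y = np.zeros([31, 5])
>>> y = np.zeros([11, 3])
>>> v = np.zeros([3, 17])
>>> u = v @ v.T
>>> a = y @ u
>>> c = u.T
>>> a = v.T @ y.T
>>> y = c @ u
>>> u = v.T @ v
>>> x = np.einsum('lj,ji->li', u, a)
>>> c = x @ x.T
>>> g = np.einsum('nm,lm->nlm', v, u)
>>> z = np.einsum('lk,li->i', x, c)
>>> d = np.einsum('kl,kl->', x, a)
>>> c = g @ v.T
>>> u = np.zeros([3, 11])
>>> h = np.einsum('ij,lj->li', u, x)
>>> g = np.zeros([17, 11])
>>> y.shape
(3, 3)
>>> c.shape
(3, 17, 3)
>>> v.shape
(3, 17)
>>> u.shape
(3, 11)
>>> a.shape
(17, 11)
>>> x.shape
(17, 11)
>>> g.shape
(17, 11)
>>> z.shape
(17,)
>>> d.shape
()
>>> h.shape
(17, 3)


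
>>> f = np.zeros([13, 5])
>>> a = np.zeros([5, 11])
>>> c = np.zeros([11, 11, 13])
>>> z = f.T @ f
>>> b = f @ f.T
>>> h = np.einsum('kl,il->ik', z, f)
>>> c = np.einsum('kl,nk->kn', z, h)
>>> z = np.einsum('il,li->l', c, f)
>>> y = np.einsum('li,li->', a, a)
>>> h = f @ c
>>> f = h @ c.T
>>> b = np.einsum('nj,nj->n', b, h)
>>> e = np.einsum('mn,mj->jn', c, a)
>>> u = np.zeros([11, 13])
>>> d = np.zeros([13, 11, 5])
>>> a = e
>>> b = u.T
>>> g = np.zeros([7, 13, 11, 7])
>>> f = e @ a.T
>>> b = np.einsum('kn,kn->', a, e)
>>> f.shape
(11, 11)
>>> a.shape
(11, 13)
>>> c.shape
(5, 13)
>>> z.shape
(13,)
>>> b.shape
()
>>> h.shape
(13, 13)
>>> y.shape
()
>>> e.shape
(11, 13)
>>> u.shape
(11, 13)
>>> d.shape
(13, 11, 5)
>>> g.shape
(7, 13, 11, 7)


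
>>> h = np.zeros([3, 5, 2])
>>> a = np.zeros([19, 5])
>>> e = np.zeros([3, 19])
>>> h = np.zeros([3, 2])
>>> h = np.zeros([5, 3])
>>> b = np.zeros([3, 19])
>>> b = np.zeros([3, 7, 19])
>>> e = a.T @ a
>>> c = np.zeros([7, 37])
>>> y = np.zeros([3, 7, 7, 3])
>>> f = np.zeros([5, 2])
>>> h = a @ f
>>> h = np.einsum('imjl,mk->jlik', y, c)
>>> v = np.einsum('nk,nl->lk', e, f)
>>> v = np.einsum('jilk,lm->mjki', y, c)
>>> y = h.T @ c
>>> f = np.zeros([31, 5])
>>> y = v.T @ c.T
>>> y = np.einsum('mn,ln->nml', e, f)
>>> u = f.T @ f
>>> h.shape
(7, 3, 3, 37)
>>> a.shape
(19, 5)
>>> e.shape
(5, 5)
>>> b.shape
(3, 7, 19)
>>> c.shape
(7, 37)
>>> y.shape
(5, 5, 31)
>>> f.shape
(31, 5)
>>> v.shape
(37, 3, 3, 7)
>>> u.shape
(5, 5)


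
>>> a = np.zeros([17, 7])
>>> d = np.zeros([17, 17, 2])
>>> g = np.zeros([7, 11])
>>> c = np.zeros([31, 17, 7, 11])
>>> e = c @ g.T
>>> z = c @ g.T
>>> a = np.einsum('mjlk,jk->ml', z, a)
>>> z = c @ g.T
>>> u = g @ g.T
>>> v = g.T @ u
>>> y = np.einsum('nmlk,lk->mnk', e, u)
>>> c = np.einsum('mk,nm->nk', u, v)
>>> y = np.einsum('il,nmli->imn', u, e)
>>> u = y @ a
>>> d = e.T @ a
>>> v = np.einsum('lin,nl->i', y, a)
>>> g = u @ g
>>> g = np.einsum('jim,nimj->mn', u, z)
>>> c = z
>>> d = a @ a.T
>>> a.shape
(31, 7)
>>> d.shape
(31, 31)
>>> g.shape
(7, 31)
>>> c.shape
(31, 17, 7, 7)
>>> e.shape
(31, 17, 7, 7)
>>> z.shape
(31, 17, 7, 7)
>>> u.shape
(7, 17, 7)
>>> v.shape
(17,)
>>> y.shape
(7, 17, 31)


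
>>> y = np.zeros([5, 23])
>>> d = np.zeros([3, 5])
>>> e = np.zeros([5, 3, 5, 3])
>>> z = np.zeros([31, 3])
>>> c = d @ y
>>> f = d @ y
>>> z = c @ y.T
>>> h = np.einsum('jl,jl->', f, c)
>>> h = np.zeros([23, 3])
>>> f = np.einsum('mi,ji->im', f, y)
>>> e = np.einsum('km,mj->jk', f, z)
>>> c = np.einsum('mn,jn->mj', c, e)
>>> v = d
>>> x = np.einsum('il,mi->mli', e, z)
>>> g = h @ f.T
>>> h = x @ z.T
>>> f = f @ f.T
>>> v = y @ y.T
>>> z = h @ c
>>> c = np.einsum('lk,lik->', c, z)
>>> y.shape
(5, 23)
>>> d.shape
(3, 5)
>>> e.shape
(5, 23)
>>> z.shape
(3, 23, 5)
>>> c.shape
()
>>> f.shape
(23, 23)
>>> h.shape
(3, 23, 3)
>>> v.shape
(5, 5)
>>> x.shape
(3, 23, 5)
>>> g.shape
(23, 23)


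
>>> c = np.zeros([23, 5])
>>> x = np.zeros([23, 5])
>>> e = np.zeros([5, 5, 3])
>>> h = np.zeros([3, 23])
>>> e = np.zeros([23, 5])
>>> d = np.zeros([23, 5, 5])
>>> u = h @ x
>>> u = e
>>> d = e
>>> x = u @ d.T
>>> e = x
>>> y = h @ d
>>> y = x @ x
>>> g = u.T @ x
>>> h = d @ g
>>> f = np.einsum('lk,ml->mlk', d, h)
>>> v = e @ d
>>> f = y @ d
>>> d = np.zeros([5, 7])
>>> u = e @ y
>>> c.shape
(23, 5)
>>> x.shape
(23, 23)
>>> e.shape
(23, 23)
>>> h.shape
(23, 23)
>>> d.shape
(5, 7)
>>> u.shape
(23, 23)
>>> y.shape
(23, 23)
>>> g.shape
(5, 23)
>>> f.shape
(23, 5)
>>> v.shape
(23, 5)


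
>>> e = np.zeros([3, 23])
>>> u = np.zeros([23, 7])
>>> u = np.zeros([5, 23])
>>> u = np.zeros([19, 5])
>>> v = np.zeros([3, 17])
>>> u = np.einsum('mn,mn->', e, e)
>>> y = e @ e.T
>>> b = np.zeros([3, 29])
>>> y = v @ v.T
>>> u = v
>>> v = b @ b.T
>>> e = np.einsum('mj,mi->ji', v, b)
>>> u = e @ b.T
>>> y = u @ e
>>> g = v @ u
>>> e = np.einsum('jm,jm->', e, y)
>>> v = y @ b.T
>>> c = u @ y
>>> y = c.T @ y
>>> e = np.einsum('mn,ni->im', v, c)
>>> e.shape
(29, 3)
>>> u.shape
(3, 3)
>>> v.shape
(3, 3)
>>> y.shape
(29, 29)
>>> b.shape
(3, 29)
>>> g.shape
(3, 3)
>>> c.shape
(3, 29)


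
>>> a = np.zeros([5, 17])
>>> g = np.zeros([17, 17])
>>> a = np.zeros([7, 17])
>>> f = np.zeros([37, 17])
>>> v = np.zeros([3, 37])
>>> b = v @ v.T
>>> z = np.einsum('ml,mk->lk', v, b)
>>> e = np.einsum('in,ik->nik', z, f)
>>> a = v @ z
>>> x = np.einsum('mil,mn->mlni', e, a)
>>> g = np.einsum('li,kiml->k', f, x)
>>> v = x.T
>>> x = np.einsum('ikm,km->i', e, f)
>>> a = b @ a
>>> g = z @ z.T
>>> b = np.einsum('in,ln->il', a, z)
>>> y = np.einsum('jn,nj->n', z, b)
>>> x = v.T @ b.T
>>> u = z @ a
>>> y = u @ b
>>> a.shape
(3, 3)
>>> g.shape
(37, 37)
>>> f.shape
(37, 17)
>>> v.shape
(37, 3, 17, 3)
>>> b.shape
(3, 37)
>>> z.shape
(37, 3)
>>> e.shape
(3, 37, 17)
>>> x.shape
(3, 17, 3, 3)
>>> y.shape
(37, 37)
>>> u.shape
(37, 3)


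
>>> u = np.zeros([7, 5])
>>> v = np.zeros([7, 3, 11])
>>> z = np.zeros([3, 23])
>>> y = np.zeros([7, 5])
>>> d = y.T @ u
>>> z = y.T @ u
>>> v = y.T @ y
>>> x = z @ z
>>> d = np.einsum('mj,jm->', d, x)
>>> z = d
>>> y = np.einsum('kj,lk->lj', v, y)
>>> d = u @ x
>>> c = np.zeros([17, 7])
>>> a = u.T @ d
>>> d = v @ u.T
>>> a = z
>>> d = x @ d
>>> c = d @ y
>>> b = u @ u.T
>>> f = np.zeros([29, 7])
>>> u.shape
(7, 5)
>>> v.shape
(5, 5)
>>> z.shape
()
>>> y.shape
(7, 5)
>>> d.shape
(5, 7)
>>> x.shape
(5, 5)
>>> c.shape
(5, 5)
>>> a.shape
()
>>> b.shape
(7, 7)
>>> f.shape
(29, 7)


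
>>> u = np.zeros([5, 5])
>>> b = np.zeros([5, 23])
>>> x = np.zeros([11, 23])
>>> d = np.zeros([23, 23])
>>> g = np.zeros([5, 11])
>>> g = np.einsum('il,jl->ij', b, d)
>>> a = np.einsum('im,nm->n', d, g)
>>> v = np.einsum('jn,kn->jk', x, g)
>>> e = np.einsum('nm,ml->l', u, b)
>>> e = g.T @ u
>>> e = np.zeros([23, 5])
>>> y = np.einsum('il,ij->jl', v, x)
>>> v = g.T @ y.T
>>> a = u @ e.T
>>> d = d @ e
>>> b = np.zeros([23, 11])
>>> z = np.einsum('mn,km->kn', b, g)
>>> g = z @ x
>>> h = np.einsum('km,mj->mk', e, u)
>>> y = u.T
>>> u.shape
(5, 5)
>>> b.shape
(23, 11)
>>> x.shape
(11, 23)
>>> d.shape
(23, 5)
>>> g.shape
(5, 23)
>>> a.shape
(5, 23)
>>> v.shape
(23, 23)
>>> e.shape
(23, 5)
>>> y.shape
(5, 5)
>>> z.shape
(5, 11)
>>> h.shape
(5, 23)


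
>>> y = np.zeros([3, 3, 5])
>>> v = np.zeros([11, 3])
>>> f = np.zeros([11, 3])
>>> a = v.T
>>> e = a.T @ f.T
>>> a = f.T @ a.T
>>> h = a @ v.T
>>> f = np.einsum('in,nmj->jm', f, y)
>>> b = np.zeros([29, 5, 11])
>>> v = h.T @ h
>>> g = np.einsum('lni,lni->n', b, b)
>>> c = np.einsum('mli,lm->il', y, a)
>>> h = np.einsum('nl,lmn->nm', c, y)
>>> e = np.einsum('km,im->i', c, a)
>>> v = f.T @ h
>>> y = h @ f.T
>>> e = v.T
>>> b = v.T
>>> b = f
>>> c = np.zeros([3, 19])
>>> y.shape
(5, 5)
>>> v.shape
(3, 3)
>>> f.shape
(5, 3)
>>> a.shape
(3, 3)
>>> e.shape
(3, 3)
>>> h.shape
(5, 3)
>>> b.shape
(5, 3)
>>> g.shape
(5,)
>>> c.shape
(3, 19)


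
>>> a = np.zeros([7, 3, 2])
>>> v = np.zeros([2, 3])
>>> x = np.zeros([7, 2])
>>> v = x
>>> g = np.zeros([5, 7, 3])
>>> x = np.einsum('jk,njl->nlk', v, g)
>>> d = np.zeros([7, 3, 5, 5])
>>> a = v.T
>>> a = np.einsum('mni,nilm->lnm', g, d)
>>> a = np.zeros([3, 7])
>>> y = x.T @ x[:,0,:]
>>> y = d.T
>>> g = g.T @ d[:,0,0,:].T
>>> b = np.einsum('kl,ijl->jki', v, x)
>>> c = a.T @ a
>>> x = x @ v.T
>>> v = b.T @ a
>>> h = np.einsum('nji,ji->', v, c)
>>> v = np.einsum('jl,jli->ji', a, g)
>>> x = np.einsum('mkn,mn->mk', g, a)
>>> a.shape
(3, 7)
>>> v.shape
(3, 7)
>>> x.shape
(3, 7)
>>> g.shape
(3, 7, 7)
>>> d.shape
(7, 3, 5, 5)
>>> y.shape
(5, 5, 3, 7)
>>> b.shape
(3, 7, 5)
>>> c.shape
(7, 7)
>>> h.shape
()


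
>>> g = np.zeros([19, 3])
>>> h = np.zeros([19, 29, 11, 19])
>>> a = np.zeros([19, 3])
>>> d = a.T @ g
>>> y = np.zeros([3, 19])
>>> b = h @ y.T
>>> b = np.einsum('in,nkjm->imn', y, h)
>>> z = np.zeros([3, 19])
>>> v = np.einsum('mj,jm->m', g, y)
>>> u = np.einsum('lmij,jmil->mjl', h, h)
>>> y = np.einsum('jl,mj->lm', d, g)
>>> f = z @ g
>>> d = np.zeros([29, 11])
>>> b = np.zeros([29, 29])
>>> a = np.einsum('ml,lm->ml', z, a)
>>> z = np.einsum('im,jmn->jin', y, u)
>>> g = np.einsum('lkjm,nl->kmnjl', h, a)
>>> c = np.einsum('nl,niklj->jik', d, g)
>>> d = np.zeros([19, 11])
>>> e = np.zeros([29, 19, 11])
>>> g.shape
(29, 19, 3, 11, 19)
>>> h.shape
(19, 29, 11, 19)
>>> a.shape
(3, 19)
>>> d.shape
(19, 11)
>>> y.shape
(3, 19)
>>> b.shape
(29, 29)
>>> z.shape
(29, 3, 19)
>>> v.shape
(19,)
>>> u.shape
(29, 19, 19)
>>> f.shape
(3, 3)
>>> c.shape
(19, 19, 3)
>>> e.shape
(29, 19, 11)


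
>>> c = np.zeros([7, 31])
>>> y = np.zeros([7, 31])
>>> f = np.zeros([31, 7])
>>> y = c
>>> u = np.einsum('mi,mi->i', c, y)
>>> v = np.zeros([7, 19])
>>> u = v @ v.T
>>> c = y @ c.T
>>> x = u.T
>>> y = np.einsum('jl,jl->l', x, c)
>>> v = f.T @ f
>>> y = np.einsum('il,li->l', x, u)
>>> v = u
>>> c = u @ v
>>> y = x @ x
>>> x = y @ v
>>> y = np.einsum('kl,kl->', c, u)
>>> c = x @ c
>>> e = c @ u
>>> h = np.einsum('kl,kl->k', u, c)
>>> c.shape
(7, 7)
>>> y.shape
()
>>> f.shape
(31, 7)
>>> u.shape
(7, 7)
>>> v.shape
(7, 7)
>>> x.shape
(7, 7)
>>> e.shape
(7, 7)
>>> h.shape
(7,)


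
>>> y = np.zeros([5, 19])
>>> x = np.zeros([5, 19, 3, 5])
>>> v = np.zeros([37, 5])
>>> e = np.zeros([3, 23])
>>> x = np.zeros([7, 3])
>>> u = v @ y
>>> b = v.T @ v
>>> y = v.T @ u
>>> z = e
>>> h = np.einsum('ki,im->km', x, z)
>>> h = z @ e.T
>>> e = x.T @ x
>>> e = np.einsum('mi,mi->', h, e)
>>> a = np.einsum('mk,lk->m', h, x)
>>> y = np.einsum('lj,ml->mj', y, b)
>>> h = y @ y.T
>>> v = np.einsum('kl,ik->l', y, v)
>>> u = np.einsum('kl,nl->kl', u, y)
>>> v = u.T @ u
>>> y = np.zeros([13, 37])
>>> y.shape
(13, 37)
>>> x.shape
(7, 3)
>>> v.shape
(19, 19)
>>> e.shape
()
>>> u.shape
(37, 19)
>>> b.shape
(5, 5)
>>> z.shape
(3, 23)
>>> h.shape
(5, 5)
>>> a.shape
(3,)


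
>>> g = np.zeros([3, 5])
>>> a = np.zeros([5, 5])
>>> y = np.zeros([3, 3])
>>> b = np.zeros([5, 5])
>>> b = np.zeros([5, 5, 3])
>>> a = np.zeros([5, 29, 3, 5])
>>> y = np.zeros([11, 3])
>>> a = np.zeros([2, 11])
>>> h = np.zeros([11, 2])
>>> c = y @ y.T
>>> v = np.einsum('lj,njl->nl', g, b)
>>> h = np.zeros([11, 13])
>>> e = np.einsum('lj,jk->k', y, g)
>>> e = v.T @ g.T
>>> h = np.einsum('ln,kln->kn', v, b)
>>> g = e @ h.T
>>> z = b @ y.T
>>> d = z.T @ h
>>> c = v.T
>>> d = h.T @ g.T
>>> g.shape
(3, 5)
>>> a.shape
(2, 11)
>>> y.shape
(11, 3)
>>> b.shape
(5, 5, 3)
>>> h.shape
(5, 3)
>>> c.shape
(3, 5)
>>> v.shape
(5, 3)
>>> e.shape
(3, 3)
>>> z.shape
(5, 5, 11)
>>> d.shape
(3, 3)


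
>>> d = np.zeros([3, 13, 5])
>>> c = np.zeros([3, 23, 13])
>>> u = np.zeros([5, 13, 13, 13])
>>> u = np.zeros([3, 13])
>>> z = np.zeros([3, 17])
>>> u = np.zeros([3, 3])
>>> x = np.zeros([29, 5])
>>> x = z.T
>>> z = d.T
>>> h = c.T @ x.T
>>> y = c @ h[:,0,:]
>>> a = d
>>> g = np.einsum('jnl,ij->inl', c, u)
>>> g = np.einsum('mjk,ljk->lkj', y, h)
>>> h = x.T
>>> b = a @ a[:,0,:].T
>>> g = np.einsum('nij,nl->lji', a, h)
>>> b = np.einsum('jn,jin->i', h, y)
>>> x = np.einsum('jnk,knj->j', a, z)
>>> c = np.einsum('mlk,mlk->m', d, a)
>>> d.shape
(3, 13, 5)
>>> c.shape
(3,)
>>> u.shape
(3, 3)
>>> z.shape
(5, 13, 3)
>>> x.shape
(3,)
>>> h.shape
(3, 17)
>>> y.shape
(3, 23, 17)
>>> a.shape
(3, 13, 5)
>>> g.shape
(17, 5, 13)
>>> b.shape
(23,)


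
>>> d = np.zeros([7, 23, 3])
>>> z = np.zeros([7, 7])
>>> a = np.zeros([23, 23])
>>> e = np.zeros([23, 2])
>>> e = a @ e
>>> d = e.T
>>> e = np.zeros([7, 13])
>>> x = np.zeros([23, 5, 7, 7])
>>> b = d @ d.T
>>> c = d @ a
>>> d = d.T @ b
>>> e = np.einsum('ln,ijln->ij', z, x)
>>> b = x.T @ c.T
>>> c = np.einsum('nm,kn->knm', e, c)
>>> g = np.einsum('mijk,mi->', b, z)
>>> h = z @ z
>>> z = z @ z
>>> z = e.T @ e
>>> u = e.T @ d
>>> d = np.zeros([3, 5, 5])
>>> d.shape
(3, 5, 5)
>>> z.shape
(5, 5)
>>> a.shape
(23, 23)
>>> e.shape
(23, 5)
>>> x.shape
(23, 5, 7, 7)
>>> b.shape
(7, 7, 5, 2)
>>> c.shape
(2, 23, 5)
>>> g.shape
()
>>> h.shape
(7, 7)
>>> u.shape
(5, 2)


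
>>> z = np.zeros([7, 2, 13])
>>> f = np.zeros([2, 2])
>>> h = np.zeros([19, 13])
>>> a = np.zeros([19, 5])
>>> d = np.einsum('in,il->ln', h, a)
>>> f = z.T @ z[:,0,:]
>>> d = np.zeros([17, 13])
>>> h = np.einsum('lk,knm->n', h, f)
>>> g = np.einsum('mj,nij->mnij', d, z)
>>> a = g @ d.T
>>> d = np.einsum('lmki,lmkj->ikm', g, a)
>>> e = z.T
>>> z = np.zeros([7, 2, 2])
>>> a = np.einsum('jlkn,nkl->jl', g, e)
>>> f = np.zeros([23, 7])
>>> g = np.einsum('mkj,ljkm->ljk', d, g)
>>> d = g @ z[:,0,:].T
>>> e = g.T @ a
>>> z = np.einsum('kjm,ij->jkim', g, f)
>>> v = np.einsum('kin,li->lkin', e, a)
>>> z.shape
(7, 17, 23, 2)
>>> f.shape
(23, 7)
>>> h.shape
(2,)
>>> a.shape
(17, 7)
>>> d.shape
(17, 7, 7)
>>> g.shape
(17, 7, 2)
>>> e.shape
(2, 7, 7)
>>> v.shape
(17, 2, 7, 7)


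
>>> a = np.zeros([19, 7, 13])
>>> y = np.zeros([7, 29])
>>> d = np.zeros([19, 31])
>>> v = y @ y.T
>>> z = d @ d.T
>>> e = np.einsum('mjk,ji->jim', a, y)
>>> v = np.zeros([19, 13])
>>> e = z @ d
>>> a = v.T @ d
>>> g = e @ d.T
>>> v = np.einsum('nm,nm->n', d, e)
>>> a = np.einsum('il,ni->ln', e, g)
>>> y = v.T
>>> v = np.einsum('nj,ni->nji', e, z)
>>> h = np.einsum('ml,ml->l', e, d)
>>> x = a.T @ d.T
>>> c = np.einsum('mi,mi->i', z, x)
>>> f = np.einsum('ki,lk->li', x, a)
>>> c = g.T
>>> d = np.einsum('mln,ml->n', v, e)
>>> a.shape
(31, 19)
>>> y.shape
(19,)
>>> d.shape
(19,)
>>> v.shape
(19, 31, 19)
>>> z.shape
(19, 19)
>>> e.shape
(19, 31)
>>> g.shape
(19, 19)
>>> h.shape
(31,)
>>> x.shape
(19, 19)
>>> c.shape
(19, 19)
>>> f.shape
(31, 19)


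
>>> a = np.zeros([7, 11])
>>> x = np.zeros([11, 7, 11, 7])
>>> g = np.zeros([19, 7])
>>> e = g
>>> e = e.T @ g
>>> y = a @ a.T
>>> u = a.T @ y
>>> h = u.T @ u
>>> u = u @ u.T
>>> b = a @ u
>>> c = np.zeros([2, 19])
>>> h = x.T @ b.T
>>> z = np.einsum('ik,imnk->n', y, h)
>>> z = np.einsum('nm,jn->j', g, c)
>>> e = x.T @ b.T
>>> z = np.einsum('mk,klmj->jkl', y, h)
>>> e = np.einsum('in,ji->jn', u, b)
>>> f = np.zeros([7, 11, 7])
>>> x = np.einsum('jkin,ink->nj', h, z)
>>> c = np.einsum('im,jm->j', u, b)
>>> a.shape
(7, 11)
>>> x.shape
(7, 7)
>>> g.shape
(19, 7)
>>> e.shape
(7, 11)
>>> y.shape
(7, 7)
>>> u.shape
(11, 11)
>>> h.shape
(7, 11, 7, 7)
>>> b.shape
(7, 11)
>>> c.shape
(7,)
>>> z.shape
(7, 7, 11)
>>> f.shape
(7, 11, 7)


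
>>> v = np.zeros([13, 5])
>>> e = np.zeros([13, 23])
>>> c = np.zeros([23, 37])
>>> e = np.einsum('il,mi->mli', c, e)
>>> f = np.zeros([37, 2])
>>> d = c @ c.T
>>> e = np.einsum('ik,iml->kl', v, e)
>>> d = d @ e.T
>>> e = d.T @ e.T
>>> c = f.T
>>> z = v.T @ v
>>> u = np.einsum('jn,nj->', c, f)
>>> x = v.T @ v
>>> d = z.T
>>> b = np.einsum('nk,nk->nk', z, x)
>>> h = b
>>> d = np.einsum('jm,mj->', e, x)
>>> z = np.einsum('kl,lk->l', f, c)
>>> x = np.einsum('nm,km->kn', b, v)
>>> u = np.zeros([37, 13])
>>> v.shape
(13, 5)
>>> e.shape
(5, 5)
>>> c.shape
(2, 37)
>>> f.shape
(37, 2)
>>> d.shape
()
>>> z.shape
(2,)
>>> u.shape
(37, 13)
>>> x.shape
(13, 5)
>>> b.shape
(5, 5)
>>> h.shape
(5, 5)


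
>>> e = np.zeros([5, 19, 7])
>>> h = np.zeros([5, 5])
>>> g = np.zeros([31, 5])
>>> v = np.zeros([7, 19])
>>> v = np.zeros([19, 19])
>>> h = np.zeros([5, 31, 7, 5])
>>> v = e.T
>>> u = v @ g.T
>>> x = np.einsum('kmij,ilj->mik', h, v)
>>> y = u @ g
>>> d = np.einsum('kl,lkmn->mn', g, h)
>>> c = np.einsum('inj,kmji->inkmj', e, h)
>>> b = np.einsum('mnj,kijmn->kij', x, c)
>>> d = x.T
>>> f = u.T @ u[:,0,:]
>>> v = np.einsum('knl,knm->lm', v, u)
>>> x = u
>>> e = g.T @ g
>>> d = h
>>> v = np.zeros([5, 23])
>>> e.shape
(5, 5)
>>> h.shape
(5, 31, 7, 5)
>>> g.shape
(31, 5)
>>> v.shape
(5, 23)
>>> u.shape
(7, 19, 31)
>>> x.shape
(7, 19, 31)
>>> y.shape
(7, 19, 5)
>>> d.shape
(5, 31, 7, 5)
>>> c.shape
(5, 19, 5, 31, 7)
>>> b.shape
(5, 19, 5)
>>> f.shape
(31, 19, 31)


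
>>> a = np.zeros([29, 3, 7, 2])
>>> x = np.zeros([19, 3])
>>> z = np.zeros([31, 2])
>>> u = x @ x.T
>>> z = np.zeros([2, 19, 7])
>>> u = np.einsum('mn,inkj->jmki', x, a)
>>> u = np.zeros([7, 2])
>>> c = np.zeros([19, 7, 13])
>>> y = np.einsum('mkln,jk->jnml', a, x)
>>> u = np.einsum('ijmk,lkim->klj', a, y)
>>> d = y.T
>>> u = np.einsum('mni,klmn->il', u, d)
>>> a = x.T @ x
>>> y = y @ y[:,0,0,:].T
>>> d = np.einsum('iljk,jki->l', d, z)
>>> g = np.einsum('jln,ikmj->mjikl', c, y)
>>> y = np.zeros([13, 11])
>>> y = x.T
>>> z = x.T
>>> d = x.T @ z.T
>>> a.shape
(3, 3)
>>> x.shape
(19, 3)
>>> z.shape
(3, 19)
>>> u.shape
(3, 29)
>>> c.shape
(19, 7, 13)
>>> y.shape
(3, 19)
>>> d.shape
(3, 3)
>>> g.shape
(29, 19, 19, 2, 7)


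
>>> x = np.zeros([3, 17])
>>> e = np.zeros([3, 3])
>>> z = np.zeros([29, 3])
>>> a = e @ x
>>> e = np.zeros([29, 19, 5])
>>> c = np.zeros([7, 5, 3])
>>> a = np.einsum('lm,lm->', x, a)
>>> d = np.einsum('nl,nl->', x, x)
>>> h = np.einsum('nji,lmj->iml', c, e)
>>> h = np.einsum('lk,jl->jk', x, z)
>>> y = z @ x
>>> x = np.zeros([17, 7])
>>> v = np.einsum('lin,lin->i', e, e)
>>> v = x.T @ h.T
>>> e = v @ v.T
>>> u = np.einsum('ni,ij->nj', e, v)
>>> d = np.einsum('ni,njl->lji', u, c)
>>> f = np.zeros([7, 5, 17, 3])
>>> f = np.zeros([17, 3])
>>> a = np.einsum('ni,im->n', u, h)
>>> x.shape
(17, 7)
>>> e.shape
(7, 7)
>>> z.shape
(29, 3)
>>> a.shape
(7,)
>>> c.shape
(7, 5, 3)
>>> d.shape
(3, 5, 29)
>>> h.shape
(29, 17)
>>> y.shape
(29, 17)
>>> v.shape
(7, 29)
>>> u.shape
(7, 29)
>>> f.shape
(17, 3)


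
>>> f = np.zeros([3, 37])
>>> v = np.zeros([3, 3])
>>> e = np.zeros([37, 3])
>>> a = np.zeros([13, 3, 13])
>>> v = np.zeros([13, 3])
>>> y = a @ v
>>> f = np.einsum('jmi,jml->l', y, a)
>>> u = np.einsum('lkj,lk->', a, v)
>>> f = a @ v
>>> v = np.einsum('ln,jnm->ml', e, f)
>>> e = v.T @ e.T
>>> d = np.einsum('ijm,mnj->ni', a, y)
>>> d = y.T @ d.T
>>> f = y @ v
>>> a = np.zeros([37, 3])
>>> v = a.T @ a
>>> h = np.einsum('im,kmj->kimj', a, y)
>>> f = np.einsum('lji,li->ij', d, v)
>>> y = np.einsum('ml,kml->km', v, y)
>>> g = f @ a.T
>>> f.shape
(3, 3)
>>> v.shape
(3, 3)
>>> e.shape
(37, 37)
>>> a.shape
(37, 3)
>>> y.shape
(13, 3)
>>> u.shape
()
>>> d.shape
(3, 3, 3)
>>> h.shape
(13, 37, 3, 3)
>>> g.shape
(3, 37)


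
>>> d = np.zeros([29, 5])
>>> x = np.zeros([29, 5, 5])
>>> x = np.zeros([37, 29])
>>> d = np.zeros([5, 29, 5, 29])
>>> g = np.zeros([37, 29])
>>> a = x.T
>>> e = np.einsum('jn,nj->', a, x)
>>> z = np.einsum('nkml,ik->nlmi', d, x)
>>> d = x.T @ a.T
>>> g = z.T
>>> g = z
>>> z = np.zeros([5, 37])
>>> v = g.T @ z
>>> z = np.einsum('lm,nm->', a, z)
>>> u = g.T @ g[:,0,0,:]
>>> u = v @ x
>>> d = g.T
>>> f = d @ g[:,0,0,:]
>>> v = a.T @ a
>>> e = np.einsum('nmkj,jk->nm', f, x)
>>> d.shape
(37, 5, 29, 5)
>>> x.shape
(37, 29)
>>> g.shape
(5, 29, 5, 37)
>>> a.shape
(29, 37)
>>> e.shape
(37, 5)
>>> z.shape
()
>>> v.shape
(37, 37)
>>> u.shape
(37, 5, 29, 29)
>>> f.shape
(37, 5, 29, 37)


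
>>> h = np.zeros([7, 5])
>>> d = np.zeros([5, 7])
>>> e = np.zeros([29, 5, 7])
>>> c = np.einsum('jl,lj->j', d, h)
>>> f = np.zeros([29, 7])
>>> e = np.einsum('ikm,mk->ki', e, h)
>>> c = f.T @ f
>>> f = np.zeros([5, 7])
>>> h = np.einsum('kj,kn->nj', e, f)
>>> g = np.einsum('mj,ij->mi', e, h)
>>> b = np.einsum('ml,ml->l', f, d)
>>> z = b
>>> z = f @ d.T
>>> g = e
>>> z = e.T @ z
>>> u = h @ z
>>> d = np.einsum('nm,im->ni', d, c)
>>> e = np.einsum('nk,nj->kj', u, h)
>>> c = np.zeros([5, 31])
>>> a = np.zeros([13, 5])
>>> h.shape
(7, 29)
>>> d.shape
(5, 7)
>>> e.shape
(5, 29)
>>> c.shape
(5, 31)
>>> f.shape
(5, 7)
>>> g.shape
(5, 29)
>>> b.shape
(7,)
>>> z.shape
(29, 5)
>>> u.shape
(7, 5)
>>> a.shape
(13, 5)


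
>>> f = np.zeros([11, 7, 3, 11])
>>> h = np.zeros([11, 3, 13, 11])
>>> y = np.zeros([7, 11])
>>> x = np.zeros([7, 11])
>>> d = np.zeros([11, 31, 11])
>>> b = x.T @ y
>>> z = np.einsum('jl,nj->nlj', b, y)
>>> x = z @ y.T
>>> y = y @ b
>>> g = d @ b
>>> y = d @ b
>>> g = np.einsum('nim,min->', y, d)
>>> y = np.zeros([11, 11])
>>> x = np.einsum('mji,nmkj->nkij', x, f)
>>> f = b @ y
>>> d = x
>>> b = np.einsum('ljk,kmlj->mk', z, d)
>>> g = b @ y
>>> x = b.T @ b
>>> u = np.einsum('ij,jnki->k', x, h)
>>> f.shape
(11, 11)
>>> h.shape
(11, 3, 13, 11)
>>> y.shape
(11, 11)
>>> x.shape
(11, 11)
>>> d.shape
(11, 3, 7, 11)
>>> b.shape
(3, 11)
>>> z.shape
(7, 11, 11)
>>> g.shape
(3, 11)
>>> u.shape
(13,)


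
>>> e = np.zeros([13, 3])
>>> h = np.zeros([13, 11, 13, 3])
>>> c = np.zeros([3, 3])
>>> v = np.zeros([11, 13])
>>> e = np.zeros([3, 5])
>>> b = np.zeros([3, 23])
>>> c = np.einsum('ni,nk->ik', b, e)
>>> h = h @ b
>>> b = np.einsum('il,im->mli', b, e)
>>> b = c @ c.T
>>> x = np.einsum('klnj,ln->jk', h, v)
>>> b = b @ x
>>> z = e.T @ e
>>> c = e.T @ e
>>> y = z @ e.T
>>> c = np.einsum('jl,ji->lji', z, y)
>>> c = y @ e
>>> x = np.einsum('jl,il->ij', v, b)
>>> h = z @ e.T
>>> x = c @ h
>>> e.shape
(3, 5)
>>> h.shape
(5, 3)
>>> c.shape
(5, 5)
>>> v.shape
(11, 13)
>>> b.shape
(23, 13)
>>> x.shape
(5, 3)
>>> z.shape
(5, 5)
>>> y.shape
(5, 3)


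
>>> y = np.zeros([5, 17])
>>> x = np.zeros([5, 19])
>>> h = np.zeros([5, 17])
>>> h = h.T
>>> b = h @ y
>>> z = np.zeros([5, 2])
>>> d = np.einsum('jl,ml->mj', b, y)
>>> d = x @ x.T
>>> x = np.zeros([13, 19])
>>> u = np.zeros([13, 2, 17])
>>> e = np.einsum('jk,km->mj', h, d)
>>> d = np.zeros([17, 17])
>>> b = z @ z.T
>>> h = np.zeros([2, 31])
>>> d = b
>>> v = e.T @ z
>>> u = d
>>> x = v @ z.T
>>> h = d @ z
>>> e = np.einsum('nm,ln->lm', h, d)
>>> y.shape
(5, 17)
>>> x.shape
(17, 5)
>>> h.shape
(5, 2)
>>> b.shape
(5, 5)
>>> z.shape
(5, 2)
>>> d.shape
(5, 5)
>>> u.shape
(5, 5)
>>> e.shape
(5, 2)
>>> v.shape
(17, 2)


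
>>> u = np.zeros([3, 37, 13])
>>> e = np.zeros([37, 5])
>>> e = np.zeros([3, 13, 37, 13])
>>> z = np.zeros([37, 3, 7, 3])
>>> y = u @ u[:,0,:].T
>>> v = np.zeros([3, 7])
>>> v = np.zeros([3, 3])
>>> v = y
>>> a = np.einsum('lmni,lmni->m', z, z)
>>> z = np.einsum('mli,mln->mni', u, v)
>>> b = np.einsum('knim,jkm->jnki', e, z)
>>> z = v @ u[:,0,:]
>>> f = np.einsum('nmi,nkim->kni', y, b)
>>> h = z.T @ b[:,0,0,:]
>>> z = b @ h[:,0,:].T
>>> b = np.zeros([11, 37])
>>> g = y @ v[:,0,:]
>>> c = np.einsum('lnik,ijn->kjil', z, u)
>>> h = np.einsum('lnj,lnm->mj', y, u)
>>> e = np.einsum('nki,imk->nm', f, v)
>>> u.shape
(3, 37, 13)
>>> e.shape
(13, 37)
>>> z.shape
(3, 13, 3, 13)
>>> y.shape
(3, 37, 3)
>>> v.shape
(3, 37, 3)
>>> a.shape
(3,)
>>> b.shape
(11, 37)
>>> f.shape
(13, 3, 3)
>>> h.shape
(13, 3)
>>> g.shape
(3, 37, 3)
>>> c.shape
(13, 37, 3, 3)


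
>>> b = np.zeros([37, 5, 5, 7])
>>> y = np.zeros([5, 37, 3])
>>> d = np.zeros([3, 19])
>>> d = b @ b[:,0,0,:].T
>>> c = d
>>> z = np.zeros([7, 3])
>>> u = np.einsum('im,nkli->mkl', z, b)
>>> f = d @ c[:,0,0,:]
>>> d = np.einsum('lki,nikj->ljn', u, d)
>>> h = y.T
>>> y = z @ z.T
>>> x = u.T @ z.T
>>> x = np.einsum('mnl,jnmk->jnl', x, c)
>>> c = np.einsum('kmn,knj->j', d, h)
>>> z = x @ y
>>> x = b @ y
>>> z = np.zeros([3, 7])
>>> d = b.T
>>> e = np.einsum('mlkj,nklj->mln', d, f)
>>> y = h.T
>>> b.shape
(37, 5, 5, 7)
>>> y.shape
(5, 37, 3)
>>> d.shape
(7, 5, 5, 37)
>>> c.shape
(5,)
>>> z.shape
(3, 7)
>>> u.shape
(3, 5, 5)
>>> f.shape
(37, 5, 5, 37)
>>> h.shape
(3, 37, 5)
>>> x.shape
(37, 5, 5, 7)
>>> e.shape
(7, 5, 37)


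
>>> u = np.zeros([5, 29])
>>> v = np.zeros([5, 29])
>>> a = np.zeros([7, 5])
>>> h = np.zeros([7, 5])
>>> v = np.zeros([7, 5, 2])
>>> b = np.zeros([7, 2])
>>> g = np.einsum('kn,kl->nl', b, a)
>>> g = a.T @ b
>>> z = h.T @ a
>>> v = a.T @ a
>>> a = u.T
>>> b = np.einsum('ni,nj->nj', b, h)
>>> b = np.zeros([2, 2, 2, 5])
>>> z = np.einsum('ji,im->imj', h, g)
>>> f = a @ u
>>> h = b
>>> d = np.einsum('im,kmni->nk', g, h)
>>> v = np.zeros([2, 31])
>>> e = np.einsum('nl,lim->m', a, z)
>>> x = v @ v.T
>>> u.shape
(5, 29)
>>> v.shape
(2, 31)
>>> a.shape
(29, 5)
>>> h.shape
(2, 2, 2, 5)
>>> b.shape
(2, 2, 2, 5)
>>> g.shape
(5, 2)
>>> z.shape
(5, 2, 7)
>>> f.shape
(29, 29)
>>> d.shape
(2, 2)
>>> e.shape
(7,)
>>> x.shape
(2, 2)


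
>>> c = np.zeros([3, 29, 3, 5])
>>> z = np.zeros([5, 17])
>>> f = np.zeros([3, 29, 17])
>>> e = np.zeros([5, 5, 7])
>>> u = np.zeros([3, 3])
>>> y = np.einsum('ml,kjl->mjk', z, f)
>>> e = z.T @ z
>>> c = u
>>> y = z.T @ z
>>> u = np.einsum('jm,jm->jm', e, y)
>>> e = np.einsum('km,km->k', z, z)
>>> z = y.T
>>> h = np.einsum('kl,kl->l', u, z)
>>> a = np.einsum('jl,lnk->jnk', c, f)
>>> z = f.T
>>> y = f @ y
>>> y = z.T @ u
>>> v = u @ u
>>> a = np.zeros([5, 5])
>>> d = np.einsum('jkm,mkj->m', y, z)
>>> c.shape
(3, 3)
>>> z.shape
(17, 29, 3)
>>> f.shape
(3, 29, 17)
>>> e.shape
(5,)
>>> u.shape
(17, 17)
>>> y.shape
(3, 29, 17)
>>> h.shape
(17,)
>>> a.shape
(5, 5)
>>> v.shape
(17, 17)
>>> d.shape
(17,)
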